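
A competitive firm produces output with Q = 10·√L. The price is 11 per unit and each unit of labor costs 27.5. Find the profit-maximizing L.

L* = 4

MP_L = (1/2)·10·L^(-1/2) = 5·L^(-1/2).
Profit maximization for a price taker requires P·MP_L = w: 11·5·L^(-1/2) = 27.5.
So L^(-1/2) = 0.5, which gives L = 4.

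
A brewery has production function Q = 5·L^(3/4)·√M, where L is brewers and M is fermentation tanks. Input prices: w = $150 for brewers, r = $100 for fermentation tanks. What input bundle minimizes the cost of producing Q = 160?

Cost minimization requires the marginal rate of technical substitution to equal the input-price ratio: MP_L/MP_M = w/r.
Here MP_L/MP_M = (3/4)·(M/L)/(1/2) = 1.5·(M/L). Setting this equal to 150/100 = 1.5 gives M = L.
Substituting into Q = 160: 5·L^(3/4)·(L)^(1/2) = 160.
Solving, L = 16 and M = 16.

L* = 16, M* = 16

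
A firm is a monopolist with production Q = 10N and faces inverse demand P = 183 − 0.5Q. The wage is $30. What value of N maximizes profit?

Marginal revenue from the inverse demand is MR = 183 − Q.
The marginal product is MP_N = 10.
A monopolist hires until marginal revenue product equals the wage: MR·MP_N = w.
(183 − 10N)·10 = 30, so N = 18.

N* = 18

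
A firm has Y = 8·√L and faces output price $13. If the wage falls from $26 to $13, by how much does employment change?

ΔL = 12

From P·MP_L = w with MP_L = 4·L^(-1/2), the labor demand is L(w) = (52/w)^(2).
At w = 26: L = 4. At w = 13: L = 16.
ΔL = 16 − 4 = 12.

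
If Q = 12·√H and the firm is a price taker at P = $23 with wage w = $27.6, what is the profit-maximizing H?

MP_H = (1/2)·12·H^(-1/2) = 6·H^(-1/2).
Profit maximization for a price taker requires P·MP_H = w: 23·6·H^(-1/2) = 27.6.
So H^(-1/2) = 0.2, which gives H = 25.

H* = 25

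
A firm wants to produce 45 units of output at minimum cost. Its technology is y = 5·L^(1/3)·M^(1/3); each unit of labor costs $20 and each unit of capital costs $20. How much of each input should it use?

Cost minimization requires the marginal rate of technical substitution to equal the input-price ratio: MP_L/MP_M = w/r.
Here MP_L/MP_M = (1/3)·(M/L)/(1/3) = (M/L). Setting this equal to 20/20 = 1 gives M = L.
Substituting into y = 45: 5·L^(1/3)·(L)^(1/3) = 45.
Solving, L = 27 and M = 27.

L* = 27, M* = 27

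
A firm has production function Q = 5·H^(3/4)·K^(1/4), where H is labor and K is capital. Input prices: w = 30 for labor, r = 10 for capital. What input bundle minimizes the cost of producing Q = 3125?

H* = 625, K* = 625

Cost minimization requires the marginal rate of technical substitution to equal the input-price ratio: MP_H/MP_K = w/r.
Here MP_H/MP_K = (3/4)·(K/H)/(1/4) = 3·(K/H). Setting this equal to 30/10 = 3 gives K = H.
Substituting into Q = 3125: 5·H^(3/4)·(H)^(1/4) = 3125.
Solving, H = 625 and K = 625.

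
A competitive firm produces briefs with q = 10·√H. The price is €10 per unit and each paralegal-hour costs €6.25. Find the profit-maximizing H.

MP_H = (1/2)·10·H^(-1/2) = 5·H^(-1/2).
Profit maximization for a price taker requires P·MP_H = w: 10·5·H^(-1/2) = 6.25.
So H^(-1/2) = 0.125, which gives H = 64.

H* = 64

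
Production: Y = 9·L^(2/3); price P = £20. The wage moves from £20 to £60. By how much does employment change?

From P·MP_L = w with MP_L = 6·L^(-1/3), the labor demand is L(w) = (120/w)^(3).
At w = 20: L = 216. At w = 60: L = 8.
ΔL = 8 − 216 = -208.

ΔL = -208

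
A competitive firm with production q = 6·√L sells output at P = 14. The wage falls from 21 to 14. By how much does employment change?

ΔL = 5

From P·MP_L = w with MP_L = 3·L^(-1/2), the labor demand is L(w) = (42/w)^(2).
At w = 21: L = 4. At w = 14: L = 9.
ΔL = 9 − 4 = 5.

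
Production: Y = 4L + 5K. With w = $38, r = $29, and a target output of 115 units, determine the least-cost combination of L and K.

The inputs are perfect substitutes, so the firm uses whichever has the lower cost per unit of output.
Cost per unit of output via L is w/4 = 9.5; via K it is r/5 = 5.8. K is cheaper.
Producing Y = 115 with K alone: L = 0, K = 23.

L* = 0, K* = 23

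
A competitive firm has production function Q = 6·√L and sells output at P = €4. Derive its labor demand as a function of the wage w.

MP_L = (1/2)·6·L^(-1/2) = 3·L^(-1/2).
Setting P·MP_L = w: 12·L^(-1/2) = w.
Solving for L: L^(-1/2) = w/12, so L = (12/w)^(2).

L(w) = 144/w²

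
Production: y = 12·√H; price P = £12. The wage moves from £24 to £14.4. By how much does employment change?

From P·MP_H = w with MP_H = 6·H^(-1/2), the labor demand is H(w) = (72/w)^(2).
At w = 24: H = 9. At w = 14.4: H = 25.
ΔH = 25 − 9 = 16.

ΔH = 16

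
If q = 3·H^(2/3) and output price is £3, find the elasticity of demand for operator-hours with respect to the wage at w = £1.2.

MP_H = (2/3)·3·H^(-1/3), so P·MP_H = w gives 6·H^(-1/3) = w.
Solving, H(w) = (6/w)^(3). This is a constant-elasticity form: H ∝ w^(−3), so ε = −3.

ε = -3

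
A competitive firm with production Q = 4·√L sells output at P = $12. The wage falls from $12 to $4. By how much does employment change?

ΔL = 32

From P·MP_L = w with MP_L = 2·L^(-1/2), the labor demand is L(w) = (24/w)^(2).
At w = 12: L = 4. At w = 4: L = 36.
ΔL = 36 − 4 = 32.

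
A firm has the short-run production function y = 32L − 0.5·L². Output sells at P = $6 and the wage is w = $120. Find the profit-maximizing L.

The marginal product of L is MP_L = 32 − L.
A price-taking firm hires until the value of the marginal product equals the wage: P·MP_L = w, so 6·(32 − L) = 120.
Then 32 − L = 20, giving L = 12.

L* = 12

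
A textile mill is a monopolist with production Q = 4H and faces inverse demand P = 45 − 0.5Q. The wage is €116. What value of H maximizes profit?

H* = 4

Marginal revenue from the inverse demand is MR = 45 − Q.
The marginal product is MP_H = 4.
A monopolist hires until marginal revenue product equals the wage: MR·MP_H = w.
(45 − 4H)·4 = 116, so H = 4.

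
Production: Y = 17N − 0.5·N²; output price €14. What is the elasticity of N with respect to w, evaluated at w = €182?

From P·MP_N = w with MP_N = 17 − N, labor demand is N(w) = 17 − w/14.
dN/dw = −1/(14) = -1/14.
At w = 182, N = 4, so ε = (dN/dw)·(w/N) = (-1/14)·(182/4) = -3.25.

ε = -3.25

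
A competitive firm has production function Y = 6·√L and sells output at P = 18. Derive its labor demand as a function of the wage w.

MP_L = (1/2)·6·L^(-1/2) = 3·L^(-1/2).
Setting P·MP_L = w: 54·L^(-1/2) = w.
Solving for L: L^(-1/2) = w/54, so L = (54/w)^(2).

L(w) = 2916/w²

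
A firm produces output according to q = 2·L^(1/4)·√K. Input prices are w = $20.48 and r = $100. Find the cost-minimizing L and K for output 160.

L* = 625, K* = 256

Cost minimization requires the marginal rate of technical substitution to equal the input-price ratio: MP_L/MP_K = w/r.
Here MP_L/MP_K = (1/4)·(K/L)/(1/2) = 0.5·(K/L). Setting this equal to 20.48/100 = 0.2048 gives K = 0.4096L.
Substituting into q = 160: 2·L^(1/4)·(0.4096L)^(1/2) = 160.
Solving, L = 625 and K = 256.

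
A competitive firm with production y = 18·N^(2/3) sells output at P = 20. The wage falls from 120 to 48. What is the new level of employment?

N* = 125

From P·MP_N = w with MP_N = 12·N^(-1/3), the labor demand is N(w) = (240/w)^(3).
At w = 120: N = 8. At w = 48: N = 125.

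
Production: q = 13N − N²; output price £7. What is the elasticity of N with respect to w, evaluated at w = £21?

ε = -0.3

From P·MP_N = w with MP_N = 13 − 2N, labor demand is N(w) = (13 − w/7)/2.
dN/dw = −1/(14) = -1/14.
At w = 21, N = 5, so ε = (dN/dw)·(w/N) = (-1/14)·(21/5) = -0.3.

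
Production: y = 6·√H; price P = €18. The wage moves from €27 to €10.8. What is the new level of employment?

From P·MP_H = w with MP_H = 3·H^(-1/2), the labor demand is H(w) = (54/w)^(2).
At w = 27: H = 4. At w = 10.8: H = 25.

H* = 25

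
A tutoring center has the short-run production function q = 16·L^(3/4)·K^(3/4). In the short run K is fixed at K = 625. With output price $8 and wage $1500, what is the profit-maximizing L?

With K = 625, MP_L = (3/4)·16·L^(-1/4)·625^(3/4) = 1500·L^(-1/4).
Profit maximization for a price taker requires P·MP_L = w: 8·1500·L^(-1/4) = 1500.
So L^(-1/4) = 0.125, which gives L = 4096.

L* = 4096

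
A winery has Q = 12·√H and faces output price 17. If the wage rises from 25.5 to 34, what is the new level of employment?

From P·MP_H = w with MP_H = 6·H^(-1/2), the labor demand is H(w) = (102/w)^(2).
At w = 25.5: H = 16. At w = 34: H = 9.

H* = 9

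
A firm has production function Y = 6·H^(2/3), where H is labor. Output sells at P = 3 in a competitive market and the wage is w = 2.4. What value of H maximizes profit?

H* = 125

MP_H = (2/3)·6·H^(-1/3) = 4·H^(-1/3).
Profit maximization for a price taker requires P·MP_H = w: 3·4·H^(-1/3) = 2.4.
So H^(-1/3) = 0.2, which gives H = 125.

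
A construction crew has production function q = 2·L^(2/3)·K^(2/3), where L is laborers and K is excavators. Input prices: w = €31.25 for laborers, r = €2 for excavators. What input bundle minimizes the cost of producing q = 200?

L* = 8, K* = 125

Cost minimization requires the marginal rate of technical substitution to equal the input-price ratio: MP_L/MP_K = w/r.
Here MP_L/MP_K = (2/3)·(K/L)/(2/3) = (K/L). Setting this equal to 31.25/2 = 15.625 gives K = 15.625L.
Substituting into q = 200: 2·L^(2/3)·(15.625L)^(2/3) = 200.
Solving, L = 8 and K = 125.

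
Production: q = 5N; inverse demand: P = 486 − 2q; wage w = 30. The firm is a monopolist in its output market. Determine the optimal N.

N* = 24

Marginal revenue from the inverse demand is MR = 486 − 4q.
The marginal product is MP_N = 5.
A monopolist hires until marginal revenue product equals the wage: MR·MP_N = w.
(486 − 20N)·5 = 30, so N = 24.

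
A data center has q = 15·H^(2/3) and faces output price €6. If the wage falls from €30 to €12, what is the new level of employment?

From P·MP_H = w with MP_H = 10·H^(-1/3), the labor demand is H(w) = (60/w)^(3).
At w = 30: H = 8. At w = 12: H = 125.

H* = 125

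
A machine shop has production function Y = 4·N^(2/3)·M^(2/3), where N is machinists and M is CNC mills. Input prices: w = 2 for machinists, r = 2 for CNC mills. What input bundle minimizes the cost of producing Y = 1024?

N* = 64, M* = 64

Cost minimization requires the marginal rate of technical substitution to equal the input-price ratio: MP_N/MP_M = w/r.
Here MP_N/MP_M = (2/3)·(M/N)/(2/3) = (M/N). Setting this equal to 2/2 = 1 gives M = N.
Substituting into Y = 1024: 4·N^(2/3)·(N)^(2/3) = 1024.
Solving, N = 64 and M = 64.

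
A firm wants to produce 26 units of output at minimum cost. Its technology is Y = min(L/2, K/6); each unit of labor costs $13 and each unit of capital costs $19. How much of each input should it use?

L* = 52, K* = 156

With a fixed-proportions technology, the cost-minimizing bundle uses no slack in either input: L/2 = K/6 = Y.
So L = 2·26 = 52 and K = 6·26 = 156.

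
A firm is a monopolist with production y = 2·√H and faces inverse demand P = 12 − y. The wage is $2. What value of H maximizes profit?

Marginal revenue from the inverse demand is MR = 12 − 2y.
The marginal product is MP_H = H^(-1/2).
A monopolist hires until marginal revenue product equals the wage: MR·MP_H = w.
At H, y = 2·√H. Substituting and solving: (12 − 4·√H)·H^(-1/2) = 2 gives H = 4.

H* = 4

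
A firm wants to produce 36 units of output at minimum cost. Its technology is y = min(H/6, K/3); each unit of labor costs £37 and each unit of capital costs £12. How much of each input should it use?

H* = 216, K* = 108

With a fixed-proportions technology, the cost-minimizing bundle uses no slack in either input: H/6 = K/3 = y.
So H = 6·36 = 216 and K = 3·36 = 108.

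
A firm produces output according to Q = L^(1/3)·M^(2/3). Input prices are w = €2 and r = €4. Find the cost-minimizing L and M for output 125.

Cost minimization requires the marginal rate of technical substitution to equal the input-price ratio: MP_L/MP_M = w/r.
Here MP_L/MP_M = (1/3)·(M/L)/(2/3) = 0.5·(M/L). Setting this equal to 2/4 = 0.5 gives M = L.
Substituting into Q = 125: L^(1/3)·(L)^(2/3) = 125.
Solving, L = 125 and M = 125.

L* = 125, M* = 125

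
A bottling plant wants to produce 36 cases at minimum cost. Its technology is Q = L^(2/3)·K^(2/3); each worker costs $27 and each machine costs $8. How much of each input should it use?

L* = 8, K* = 27

Cost minimization requires the marginal rate of technical substitution to equal the input-price ratio: MP_L/MP_K = w/r.
Here MP_L/MP_K = (2/3)·(K/L)/(2/3) = (K/L). Setting this equal to 27/8 = 3.375 gives K = 3.375L.
Substituting into Q = 36: L^(2/3)·(3.375L)^(2/3) = 36.
Solving, L = 8 and K = 27.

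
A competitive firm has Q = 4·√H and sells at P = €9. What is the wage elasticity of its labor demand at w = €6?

MP_H = (1/2)·4·H^(-1/2), so P·MP_H = w gives 18·H^(-1/2) = w.
Solving, H(w) = (18/w)^(2). This is a constant-elasticity form: H ∝ w^(−2), so ε = −2.

ε = -2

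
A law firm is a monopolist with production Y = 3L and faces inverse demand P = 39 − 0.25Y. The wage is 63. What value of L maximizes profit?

L* = 12

Marginal revenue from the inverse demand is MR = 39 − 0.5Y.
The marginal product is MP_L = 3.
A monopolist hires until marginal revenue product equals the wage: MR·MP_L = w.
(39 − 1.5L)·3 = 63, so L = 12.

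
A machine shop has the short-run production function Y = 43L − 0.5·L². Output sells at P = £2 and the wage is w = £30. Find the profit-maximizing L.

L* = 28

The marginal product of L is MP_L = 43 − L.
A price-taking firm hires until the value of the marginal product equals the wage: P·MP_L = w, so 2·(43 − L) = 30.
Then 43 − L = 15, giving L = 28.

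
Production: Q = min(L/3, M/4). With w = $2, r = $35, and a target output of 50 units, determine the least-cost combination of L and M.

With a fixed-proportions technology, the cost-minimizing bundle uses no slack in either input: L/3 = M/4 = Q.
So L = 3·50 = 150 and M = 4·50 = 200.

L* = 150, M* = 200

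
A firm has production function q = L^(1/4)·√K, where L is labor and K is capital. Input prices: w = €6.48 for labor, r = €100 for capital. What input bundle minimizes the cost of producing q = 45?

Cost minimization requires the marginal rate of technical substitution to equal the input-price ratio: MP_L/MP_K = w/r.
Here MP_L/MP_K = (1/4)·(K/L)/(1/2) = 0.5·(K/L). Setting this equal to 6.48/100 = 0.0648 gives K = 0.1296L.
Substituting into q = 45: L^(1/4)·(0.1296L)^(1/2) = 45.
Solving, L = 625 and K = 81.

L* = 625, K* = 81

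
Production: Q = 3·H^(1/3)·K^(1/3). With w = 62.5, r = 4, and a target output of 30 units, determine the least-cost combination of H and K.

H* = 8, K* = 125

Cost minimization requires the marginal rate of technical substitution to equal the input-price ratio: MP_H/MP_K = w/r.
Here MP_H/MP_K = (1/3)·(K/H)/(1/3) = (K/H). Setting this equal to 62.5/4 = 15.625 gives K = 15.625H.
Substituting into Q = 30: 3·H^(1/3)·(15.625H)^(1/3) = 30.
Solving, H = 8 and K = 125.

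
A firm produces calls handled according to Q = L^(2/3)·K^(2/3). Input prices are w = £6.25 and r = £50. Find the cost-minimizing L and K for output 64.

L* = 64, K* = 8

Cost minimization requires the marginal rate of technical substitution to equal the input-price ratio: MP_L/MP_K = w/r.
Here MP_L/MP_K = (2/3)·(K/L)/(2/3) = (K/L). Setting this equal to 6.25/50 = 0.125 gives K = 0.125L.
Substituting into Q = 64: L^(2/3)·(0.125L)^(2/3) = 64.
Solving, L = 64 and K = 8.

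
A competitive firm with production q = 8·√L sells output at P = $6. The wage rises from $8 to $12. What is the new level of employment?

From P·MP_L = w with MP_L = 4·L^(-1/2), the labor demand is L(w) = (24/w)^(2).
At w = 8: L = 9. At w = 12: L = 4.

L* = 4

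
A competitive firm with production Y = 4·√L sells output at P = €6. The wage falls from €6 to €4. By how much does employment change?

From P·MP_L = w with MP_L = 2·L^(-1/2), the labor demand is L(w) = (12/w)^(2).
At w = 6: L = 4. At w = 4: L = 9.
ΔL = 9 − 4 = 5.

ΔL = 5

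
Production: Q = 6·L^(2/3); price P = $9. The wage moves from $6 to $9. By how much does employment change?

From P·MP_L = w with MP_L = 4·L^(-1/3), the labor demand is L(w) = (36/w)^(3).
At w = 6: L = 216. At w = 9: L = 64.
ΔL = 64 − 216 = -152.

ΔL = -152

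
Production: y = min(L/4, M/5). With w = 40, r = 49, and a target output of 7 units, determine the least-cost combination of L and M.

L* = 28, M* = 35

With a fixed-proportions technology, the cost-minimizing bundle uses no slack in either input: L/4 = M/5 = y.
So L = 4·7 = 28 and M = 5·7 = 35.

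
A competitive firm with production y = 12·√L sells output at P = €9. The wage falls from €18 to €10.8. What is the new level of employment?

From P·MP_L = w with MP_L = 6·L^(-1/2), the labor demand is L(w) = (54/w)^(2).
At w = 18: L = 9. At w = 10.8: L = 25.

L* = 25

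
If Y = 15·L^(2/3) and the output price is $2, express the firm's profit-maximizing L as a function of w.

MP_L = (2/3)·15·L^(-1/3) = 10·L^(-1/3).
Setting P·MP_L = w: 20·L^(-1/3) = w.
Solving for L: L^(-1/3) = w/20, so L = (20/w)^(3).

L(w) = 8000/w³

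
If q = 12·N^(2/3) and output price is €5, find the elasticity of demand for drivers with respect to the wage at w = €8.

MP_N = (2/3)·12·N^(-1/3), so P·MP_N = w gives 40·N^(-1/3) = w.
Solving, N(w) = (40/w)^(3). This is a constant-elasticity form: N ∝ w^(−3), so ε = −3.

ε = -3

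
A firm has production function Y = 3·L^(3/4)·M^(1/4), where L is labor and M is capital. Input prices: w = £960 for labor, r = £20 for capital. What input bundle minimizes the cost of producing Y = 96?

L* = 16, M* = 256

Cost minimization requires the marginal rate of technical substitution to equal the input-price ratio: MP_L/MP_M = w/r.
Here MP_L/MP_M = (3/4)·(M/L)/(1/4) = 3·(M/L). Setting this equal to 960/20 = 48 gives M = 16L.
Substituting into Y = 96: 3·L^(3/4)·(16L)^(1/4) = 96.
Solving, L = 16 and M = 256.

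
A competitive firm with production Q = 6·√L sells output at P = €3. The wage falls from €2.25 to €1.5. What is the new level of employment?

From P·MP_L = w with MP_L = 3·L^(-1/2), the labor demand is L(w) = (9/w)^(2).
At w = 2.25: L = 16. At w = 1.5: L = 36.

L* = 36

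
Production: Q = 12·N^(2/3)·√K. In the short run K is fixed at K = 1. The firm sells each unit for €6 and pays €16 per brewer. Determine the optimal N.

With K = 1, MP_N = (2/3)·12·N^(-1/3)·1^(1/2) = 8·N^(-1/3).
Profit maximization for a price taker requires P·MP_N = w: 6·8·N^(-1/3) = 16.
So N^(-1/3) = 1/3, which gives N = 27.

N* = 27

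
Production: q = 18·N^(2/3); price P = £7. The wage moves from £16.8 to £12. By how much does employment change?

From P·MP_N = w with MP_N = 12·N^(-1/3), the labor demand is N(w) = (84/w)^(3).
At w = 16.8: N = 125. At w = 12: N = 343.
ΔN = 343 − 125 = 218.

ΔN = 218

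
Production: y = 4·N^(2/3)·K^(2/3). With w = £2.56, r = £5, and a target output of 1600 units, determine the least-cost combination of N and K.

N* = 125, K* = 64

Cost minimization requires the marginal rate of technical substitution to equal the input-price ratio: MP_N/MP_K = w/r.
Here MP_N/MP_K = (2/3)·(K/N)/(2/3) = (K/N). Setting this equal to 2.56/5 = 0.512 gives K = 0.512N.
Substituting into y = 1600: 4·N^(2/3)·(0.512N)^(2/3) = 1600.
Solving, N = 125 and K = 64.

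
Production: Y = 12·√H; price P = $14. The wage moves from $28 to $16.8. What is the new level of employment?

From P·MP_H = w with MP_H = 6·H^(-1/2), the labor demand is H(w) = (84/w)^(2).
At w = 28: H = 9. At w = 16.8: H = 25.

H* = 25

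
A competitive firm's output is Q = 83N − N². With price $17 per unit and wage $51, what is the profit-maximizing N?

The marginal product of N is MP_N = 83 − 2N.
A price-taking firm hires until the value of the marginal product equals the wage: P·MP_N = w, so 17·(83 − 2N) = 51.
Then 83 − 2N = 3, giving N = 40.

N* = 40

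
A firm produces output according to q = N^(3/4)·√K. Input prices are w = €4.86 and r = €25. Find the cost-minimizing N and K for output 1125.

Cost minimization requires the marginal rate of technical substitution to equal the input-price ratio: MP_N/MP_K = w/r.
Here MP_N/MP_K = (3/4)·(K/N)/(1/2) = 1.5·(K/N). Setting this equal to 4.86/25 = 0.1944 gives K = 0.1296N.
Substituting into q = 1125: N^(3/4)·(0.1296N)^(1/2) = 1125.
Solving, N = 625 and K = 81.

N* = 625, K* = 81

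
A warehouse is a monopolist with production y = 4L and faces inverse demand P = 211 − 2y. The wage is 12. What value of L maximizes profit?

L* = 13

Marginal revenue from the inverse demand is MR = 211 − 4y.
The marginal product is MP_L = 4.
A monopolist hires until marginal revenue product equals the wage: MR·MP_L = w.
(211 − 16L)·4 = 12, so L = 13.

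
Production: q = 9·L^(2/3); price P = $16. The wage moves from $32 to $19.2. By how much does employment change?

From P·MP_L = w with MP_L = 6·L^(-1/3), the labor demand is L(w) = (96/w)^(3).
At w = 32: L = 27. At w = 19.2: L = 125.
ΔL = 125 − 27 = 98.

ΔL = 98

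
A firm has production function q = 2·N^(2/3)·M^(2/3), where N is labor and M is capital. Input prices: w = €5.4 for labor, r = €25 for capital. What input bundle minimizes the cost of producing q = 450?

N* = 125, M* = 27

Cost minimization requires the marginal rate of technical substitution to equal the input-price ratio: MP_N/MP_M = w/r.
Here MP_N/MP_M = (2/3)·(M/N)/(2/3) = (M/N). Setting this equal to 5.4/25 = 0.216 gives M = 0.216N.
Substituting into q = 450: 2·N^(2/3)·(0.216N)^(2/3) = 450.
Solving, N = 125 and M = 27.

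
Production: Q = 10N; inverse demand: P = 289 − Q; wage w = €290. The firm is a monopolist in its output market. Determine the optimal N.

Marginal revenue from the inverse demand is MR = 289 − 2Q.
The marginal product is MP_N = 10.
A monopolist hires until marginal revenue product equals the wage: MR·MP_N = w.
(289 − 20N)·10 = 290, so N = 13.

N* = 13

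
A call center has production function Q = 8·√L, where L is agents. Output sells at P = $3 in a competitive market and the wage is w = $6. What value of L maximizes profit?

L* = 4

MP_L = (1/2)·8·L^(-1/2) = 4·L^(-1/2).
Profit maximization for a price taker requires P·MP_L = w: 3·4·L^(-1/2) = 6.
So L^(-1/2) = 0.5, which gives L = 4.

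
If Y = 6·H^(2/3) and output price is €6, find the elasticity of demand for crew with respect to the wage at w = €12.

ε = -3

MP_H = (2/3)·6·H^(-1/3), so P·MP_H = w gives 24·H^(-1/3) = w.
Solving, H(w) = (24/w)^(3). This is a constant-elasticity form: H ∝ w^(−3), so ε = −3.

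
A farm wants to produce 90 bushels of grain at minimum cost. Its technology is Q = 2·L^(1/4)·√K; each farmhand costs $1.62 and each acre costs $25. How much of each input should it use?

Cost minimization requires the marginal rate of technical substitution to equal the input-price ratio: MP_L/MP_K = w/r.
Here MP_L/MP_K = (1/4)·(K/L)/(1/2) = 0.5·(K/L). Setting this equal to 1.62/25 = 0.0648 gives K = 0.1296L.
Substituting into Q = 90: 2·L^(1/4)·(0.1296L)^(1/2) = 90.
Solving, L = 625 and K = 81.

L* = 625, K* = 81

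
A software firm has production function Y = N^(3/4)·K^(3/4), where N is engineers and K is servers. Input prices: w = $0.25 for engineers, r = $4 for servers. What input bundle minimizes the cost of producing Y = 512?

N* = 256, K* = 16

Cost minimization requires the marginal rate of technical substitution to equal the input-price ratio: MP_N/MP_K = w/r.
Here MP_N/MP_K = (3/4)·(K/N)/(3/4) = (K/N). Setting this equal to 0.25/4 = 0.0625 gives K = 0.0625N.
Substituting into Y = 512: N^(3/4)·(0.0625N)^(3/4) = 512.
Solving, N = 256 and K = 16.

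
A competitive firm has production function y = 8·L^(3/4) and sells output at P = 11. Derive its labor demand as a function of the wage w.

L(w) = (66/w)^(4)

MP_L = (3/4)·8·L^(-1/4) = 6·L^(-1/4).
Setting P·MP_L = w: 66·L^(-1/4) = w.
Solving for L: L^(-1/4) = w/66, so L = (66/w)^(4).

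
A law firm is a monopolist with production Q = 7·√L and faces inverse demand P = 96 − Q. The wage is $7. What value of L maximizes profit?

L* = 36

Marginal revenue from the inverse demand is MR = 96 − 2Q.
The marginal product is MP_L = 3.5·L^(-1/2).
A monopolist hires until marginal revenue product equals the wage: MR·MP_L = w.
At L, Q = 7·√L. Substituting and solving: (96 − 14·√L)·3.5·L^(-1/2) = 7 gives L = 36.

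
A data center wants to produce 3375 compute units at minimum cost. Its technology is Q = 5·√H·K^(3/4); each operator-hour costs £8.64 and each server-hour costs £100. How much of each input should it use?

Cost minimization requires the marginal rate of technical substitution to equal the input-price ratio: MP_H/MP_K = w/r.
Here MP_H/MP_K = (1/2)·(K/H)/(3/4) = (2/3)·(K/H). Setting this equal to 8.64/100 = 0.0864 gives K = 0.1296H.
Substituting into Q = 3375: 5·H^(1/2)·(0.1296H)^(3/4) = 3375.
Solving, H = 625 and K = 81.

H* = 625, K* = 81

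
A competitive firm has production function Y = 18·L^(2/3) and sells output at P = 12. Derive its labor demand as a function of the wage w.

L(w) = 2985984/w³

MP_L = (2/3)·18·L^(-1/3) = 12·L^(-1/3).
Setting P·MP_L = w: 144·L^(-1/3) = w.
Solving for L: L^(-1/3) = w/144, so L = (144/w)^(3).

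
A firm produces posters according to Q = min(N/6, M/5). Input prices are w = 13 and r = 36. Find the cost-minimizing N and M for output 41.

With a fixed-proportions technology, the cost-minimizing bundle uses no slack in either input: N/6 = M/5 = Q.
So N = 6·41 = 246 and M = 5·41 = 205.

N* = 246, M* = 205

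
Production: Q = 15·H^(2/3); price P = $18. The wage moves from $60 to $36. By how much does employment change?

ΔH = 98

From P·MP_H = w with MP_H = 10·H^(-1/3), the labor demand is H(w) = (180/w)^(3).
At w = 60: H = 27. At w = 36: H = 125.
ΔH = 125 − 27 = 98.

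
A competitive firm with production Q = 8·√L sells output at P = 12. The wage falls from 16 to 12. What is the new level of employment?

From P·MP_L = w with MP_L = 4·L^(-1/2), the labor demand is L(w) = (48/w)^(2).
At w = 16: L = 9. At w = 12: L = 16.

L* = 16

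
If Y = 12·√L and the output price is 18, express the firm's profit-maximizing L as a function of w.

MP_L = (1/2)·12·L^(-1/2) = 6·L^(-1/2).
Setting P·MP_L = w: 108·L^(-1/2) = w.
Solving for L: L^(-1/2) = w/108, so L = (108/w)^(2).

L(w) = 11664/w²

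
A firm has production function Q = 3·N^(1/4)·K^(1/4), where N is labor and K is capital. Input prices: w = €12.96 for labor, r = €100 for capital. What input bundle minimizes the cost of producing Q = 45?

Cost minimization requires the marginal rate of technical substitution to equal the input-price ratio: MP_N/MP_K = w/r.
Here MP_N/MP_K = (1/4)·(K/N)/(1/4) = (K/N). Setting this equal to 12.96/100 = 0.1296 gives K = 0.1296N.
Substituting into Q = 45: 3·N^(1/4)·(0.1296N)^(1/4) = 45.
Solving, N = 625 and K = 81.

N* = 625, K* = 81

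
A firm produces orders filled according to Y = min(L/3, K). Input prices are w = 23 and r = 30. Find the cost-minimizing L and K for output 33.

L* = 99, K* = 33

With a fixed-proportions technology, the cost-minimizing bundle uses no slack in either input: L/3 = K = Y.
So L = 3·33 = 99 and K = 33.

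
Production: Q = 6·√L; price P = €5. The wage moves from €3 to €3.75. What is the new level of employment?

From P·MP_L = w with MP_L = 3·L^(-1/2), the labor demand is L(w) = (15/w)^(2).
At w = 3: L = 25. At w = 3.75: L = 16.

L* = 16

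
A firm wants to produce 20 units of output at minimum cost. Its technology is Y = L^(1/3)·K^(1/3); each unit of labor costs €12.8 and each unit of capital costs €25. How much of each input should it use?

L* = 125, K* = 64

Cost minimization requires the marginal rate of technical substitution to equal the input-price ratio: MP_L/MP_K = w/r.
Here MP_L/MP_K = (1/3)·(K/L)/(1/3) = (K/L). Setting this equal to 12.8/25 = 0.512 gives K = 0.512L.
Substituting into Y = 20: L^(1/3)·(0.512L)^(1/3) = 20.
Solving, L = 125 and K = 64.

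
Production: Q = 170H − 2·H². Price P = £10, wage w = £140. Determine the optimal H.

The marginal product of H is MP_H = 170 − 4H.
A price-taking firm hires until the value of the marginal product equals the wage: P·MP_H = w, so 10·(170 − 4H) = 140.
Then 170 − 4H = 14, giving H = 39.

H* = 39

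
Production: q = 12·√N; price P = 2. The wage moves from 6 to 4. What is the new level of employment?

From P·MP_N = w with MP_N = 6·N^(-1/2), the labor demand is N(w) = (12/w)^(2).
At w = 6: N = 4. At w = 4: N = 9.

N* = 9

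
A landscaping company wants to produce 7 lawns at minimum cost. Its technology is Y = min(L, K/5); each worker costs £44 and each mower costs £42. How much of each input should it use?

With a fixed-proportions technology, the cost-minimizing bundle uses no slack in either input: L = K/5 = Y.
So L = 7 and K = 5·7 = 35.

L* = 7, K* = 35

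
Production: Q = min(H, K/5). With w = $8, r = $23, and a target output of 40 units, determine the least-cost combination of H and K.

With a fixed-proportions technology, the cost-minimizing bundle uses no slack in either input: H = K/5 = Q.
So H = 40 and K = 5·40 = 200.

H* = 40, K* = 200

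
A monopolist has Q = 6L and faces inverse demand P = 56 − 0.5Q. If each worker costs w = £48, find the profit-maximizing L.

L* = 8

Marginal revenue from the inverse demand is MR = 56 − Q.
The marginal product is MP_L = 6.
A monopolist hires until marginal revenue product equals the wage: MR·MP_L = w.
(56 − 6L)·6 = 48, so L = 8.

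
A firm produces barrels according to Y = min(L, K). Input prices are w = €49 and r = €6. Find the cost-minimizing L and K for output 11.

L* = 11, K* = 11

With a fixed-proportions technology, the cost-minimizing bundle uses no slack in either input: L = K = Y.
So L = 11 and K = 11.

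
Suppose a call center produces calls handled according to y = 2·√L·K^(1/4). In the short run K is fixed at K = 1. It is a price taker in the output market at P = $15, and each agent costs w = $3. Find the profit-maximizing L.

L* = 25

With K = 1, MP_L = (1/2)·2·L^(-1/2)·1^(1/4) = L^(-1/2).
Profit maximization for a price taker requires P·MP_L = w: 15·L^(-1/2) = 3.
So L^(-1/2) = 0.2, which gives L = 25.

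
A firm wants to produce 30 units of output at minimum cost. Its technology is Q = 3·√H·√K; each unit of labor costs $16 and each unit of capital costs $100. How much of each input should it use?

Cost minimization requires the marginal rate of technical substitution to equal the input-price ratio: MP_H/MP_K = w/r.
Here MP_H/MP_K = (1/2)·(K/H)/(1/2) = (K/H). Setting this equal to 16/100 = 0.16 gives K = 0.16H.
Substituting into Q = 30: 3·H^(1/2)·(0.16H)^(1/2) = 30.
Solving, H = 25 and K = 4.

H* = 25, K* = 4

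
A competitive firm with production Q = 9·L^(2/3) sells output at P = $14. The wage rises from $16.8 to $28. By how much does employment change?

From P·MP_L = w with MP_L = 6·L^(-1/3), the labor demand is L(w) = (84/w)^(3).
At w = 16.8: L = 125. At w = 28: L = 27.
ΔL = 27 − 125 = -98.

ΔL = -98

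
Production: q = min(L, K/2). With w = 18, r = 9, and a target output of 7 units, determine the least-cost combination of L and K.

L* = 7, K* = 14

With a fixed-proportions technology, the cost-minimizing bundle uses no slack in either input: L = K/2 = q.
So L = 7 and K = 2·7 = 14.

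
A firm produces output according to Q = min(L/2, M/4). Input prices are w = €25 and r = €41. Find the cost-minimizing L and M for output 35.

With a fixed-proportions technology, the cost-minimizing bundle uses no slack in either input: L/2 = M/4 = Q.
So L = 2·35 = 70 and M = 4·35 = 140.

L* = 70, M* = 140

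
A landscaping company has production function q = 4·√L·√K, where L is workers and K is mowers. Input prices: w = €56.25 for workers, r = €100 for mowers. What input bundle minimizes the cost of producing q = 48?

Cost minimization requires the marginal rate of technical substitution to equal the input-price ratio: MP_L/MP_K = w/r.
Here MP_L/MP_K = (1/2)·(K/L)/(1/2) = (K/L). Setting this equal to 56.25/100 = 0.5625 gives K = 0.5625L.
Substituting into q = 48: 4·L^(1/2)·(0.5625L)^(1/2) = 48.
Solving, L = 16 and K = 9.

L* = 16, K* = 9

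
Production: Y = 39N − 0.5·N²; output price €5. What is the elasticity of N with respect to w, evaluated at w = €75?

ε = -0.625

From P·MP_N = w with MP_N = 39 − N, labor demand is N(w) = 39 − w/5.
dN/dw = −1/(5) = -0.2.
At w = 75, N = 24, so ε = (dN/dw)·(w/N) = (-0.2)·(75/24) = -0.625.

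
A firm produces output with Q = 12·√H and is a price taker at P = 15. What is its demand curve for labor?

H(w) = 8100/w²

MP_H = (1/2)·12·H^(-1/2) = 6·H^(-1/2).
Setting P·MP_H = w: 90·H^(-1/2) = w.
Solving for H: H^(-1/2) = w/90, so H = (90/w)^(2).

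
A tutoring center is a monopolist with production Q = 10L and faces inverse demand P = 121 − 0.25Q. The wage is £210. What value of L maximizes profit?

Marginal revenue from the inverse demand is MR = 121 − 0.5Q.
The marginal product is MP_L = 10.
A monopolist hires until marginal revenue product equals the wage: MR·MP_L = w.
(121 − 5L)·10 = 210, so L = 20.

L* = 20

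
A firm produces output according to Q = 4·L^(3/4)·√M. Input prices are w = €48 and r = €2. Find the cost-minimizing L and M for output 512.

L* = 16, M* = 256

Cost minimization requires the marginal rate of technical substitution to equal the input-price ratio: MP_L/MP_M = w/r.
Here MP_L/MP_M = (3/4)·(M/L)/(1/2) = 1.5·(M/L). Setting this equal to 48/2 = 24 gives M = 16L.
Substituting into Q = 512: 4·L^(3/4)·(16L)^(1/2) = 512.
Solving, L = 16 and M = 256.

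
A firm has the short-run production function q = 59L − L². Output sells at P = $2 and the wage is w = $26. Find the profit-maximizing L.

L* = 23

The marginal product of L is MP_L = 59 − 2L.
A price-taking firm hires until the value of the marginal product equals the wage: P·MP_L = w, so 2·(59 − 2L) = 26.
Then 59 − 2L = 13, giving L = 23.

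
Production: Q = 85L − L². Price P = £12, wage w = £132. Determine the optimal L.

L* = 37

The marginal product of L is MP_L = 85 − 2L.
A price-taking firm hires until the value of the marginal product equals the wage: P·MP_L = w, so 12·(85 − 2L) = 132.
Then 85 − 2L = 11, giving L = 37.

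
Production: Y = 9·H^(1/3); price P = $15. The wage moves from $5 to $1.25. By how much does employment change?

From P·MP_H = w with MP_H = 3·H^(-2/3), the labor demand is H(w) = (45/w)^(3/2).
At w = 5: H = 27. At w = 1.25: H = 216.
ΔH = 216 − 27 = 189.

ΔH = 189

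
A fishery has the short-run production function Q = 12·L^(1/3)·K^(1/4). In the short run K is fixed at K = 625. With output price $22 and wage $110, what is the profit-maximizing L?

L* = 8

With K = 625, MP_L = (1/3)·12·L^(-2/3)·625^(1/4) = 20·L^(-2/3).
Profit maximization for a price taker requires P·MP_L = w: 22·20·L^(-2/3) = 110.
So L^(-2/3) = 0.25, which gives L = 8.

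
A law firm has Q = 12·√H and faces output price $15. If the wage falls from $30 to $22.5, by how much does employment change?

From P·MP_H = w with MP_H = 6·H^(-1/2), the labor demand is H(w) = (90/w)^(2).
At w = 30: H = 9. At w = 22.5: H = 16.
ΔH = 16 − 9 = 7.

ΔH = 7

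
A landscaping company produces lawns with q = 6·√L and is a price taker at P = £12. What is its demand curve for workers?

MP_L = (1/2)·6·L^(-1/2) = 3·L^(-1/2).
Setting P·MP_L = w: 36·L^(-1/2) = w.
Solving for L: L^(-1/2) = w/36, so L = (36/w)^(2).

L(w) = 1296/w²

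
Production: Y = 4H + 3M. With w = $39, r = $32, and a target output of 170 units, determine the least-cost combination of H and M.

The inputs are perfect substitutes, so the firm uses whichever has the lower cost per unit of output.
Cost per unit of output via H is w/4 = 9.75; via M it is r/3 = 32/3. H is cheaper.
Producing Y = 170 with H alone: H = 42.5, M = 0.

H* = 42.5, M* = 0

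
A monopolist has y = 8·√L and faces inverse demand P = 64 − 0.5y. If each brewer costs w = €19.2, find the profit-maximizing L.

L* = 25

Marginal revenue from the inverse demand is MR = 64 − y.
The marginal product is MP_L = 4·L^(-1/2).
A monopolist hires until marginal revenue product equals the wage: MR·MP_L = w.
At L, y = 8·√L. Substituting and solving: (64 − 8·√L)·4·L^(-1/2) = 19.2 gives L = 25.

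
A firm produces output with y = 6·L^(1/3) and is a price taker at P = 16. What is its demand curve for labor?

L(w) = (32/w)^(3/2)

MP_L = (1/3)·6·L^(-2/3) = 2·L^(-2/3).
Setting P·MP_L = w: 32·L^(-2/3) = w.
Solving for L: L^(-2/3) = w/32, so L = (32/w)^(3/2).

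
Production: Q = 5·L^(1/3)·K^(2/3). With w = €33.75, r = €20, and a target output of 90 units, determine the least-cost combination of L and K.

Cost minimization requires the marginal rate of technical substitution to equal the input-price ratio: MP_L/MP_K = w/r.
Here MP_L/MP_K = (1/3)·(K/L)/(2/3) = 0.5·(K/L). Setting this equal to 33.75/20 = 1.6875 gives K = 3.375L.
Substituting into Q = 90: 5·L^(1/3)·(3.375L)^(2/3) = 90.
Solving, L = 8 and K = 27.

L* = 8, K* = 27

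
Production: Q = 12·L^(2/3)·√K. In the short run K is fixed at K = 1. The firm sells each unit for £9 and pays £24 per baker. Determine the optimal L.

With K = 1, MP_L = (2/3)·12·L^(-1/3)·1^(1/2) = 8·L^(-1/3).
Profit maximization for a price taker requires P·MP_L = w: 9·8·L^(-1/3) = 24.
So L^(-1/3) = 1/3, which gives L = 27.

L* = 27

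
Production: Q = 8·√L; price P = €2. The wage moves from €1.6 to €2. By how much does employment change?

ΔL = -9

From P·MP_L = w with MP_L = 4·L^(-1/2), the labor demand is L(w) = (8/w)^(2).
At w = 1.6: L = 25. At w = 2: L = 16.
ΔL = 16 − 25 = -9.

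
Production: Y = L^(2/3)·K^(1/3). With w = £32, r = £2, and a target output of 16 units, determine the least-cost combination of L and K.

Cost minimization requires the marginal rate of technical substitution to equal the input-price ratio: MP_L/MP_K = w/r.
Here MP_L/MP_K = (2/3)·(K/L)/(1/3) = 2·(K/L). Setting this equal to 32/2 = 16 gives K = 8L.
Substituting into Y = 16: L^(2/3)·(8L)^(1/3) = 16.
Solving, L = 8 and K = 64.

L* = 8, K* = 64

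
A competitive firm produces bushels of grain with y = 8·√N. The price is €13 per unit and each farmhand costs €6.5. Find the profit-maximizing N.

N* = 64

MP_N = (1/2)·8·N^(-1/2) = 4·N^(-1/2).
Profit maximization for a price taker requires P·MP_N = w: 13·4·N^(-1/2) = 6.5.
So N^(-1/2) = 0.125, which gives N = 64.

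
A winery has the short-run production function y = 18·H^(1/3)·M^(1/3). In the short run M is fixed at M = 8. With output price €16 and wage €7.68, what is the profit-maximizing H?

With M = 8, MP_H = (1/3)·18·H^(-2/3)·8^(1/3) = 12·H^(-2/3).
Profit maximization for a price taker requires P·MP_H = w: 16·12·H^(-2/3) = 7.68.
So H^(-2/3) = 0.04, which gives H = 125.

H* = 125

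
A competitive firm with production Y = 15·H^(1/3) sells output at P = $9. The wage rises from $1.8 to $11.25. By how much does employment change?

ΔH = -117

From P·MP_H = w with MP_H = 5·H^(-2/3), the labor demand is H(w) = (45/w)^(3/2).
At w = 1.8: H = 125. At w = 11.25: H = 8.
ΔH = 8 − 125 = -117.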